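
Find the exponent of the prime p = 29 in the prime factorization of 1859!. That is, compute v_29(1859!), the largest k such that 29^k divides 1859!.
v_29(1859!) = 66

Legendre's formula: v_p(n!) = Σ_{k ≥ 1} ⌊n / p^k⌋. For p = 29, n = 1859, the terms are:
  ⌊1859/29^1⌋ = ⌊1859/29⌋ = 64
  ⌊1859/29^2⌋ = ⌊1859/841⌋ = 2
(the next term ⌊1859/29^3⌋ = 0, terminating the sum). Summing: v_29(1859!) = 64 + 2 = 66.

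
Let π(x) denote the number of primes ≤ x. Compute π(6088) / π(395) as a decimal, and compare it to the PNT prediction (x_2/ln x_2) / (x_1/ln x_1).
π(6088)/π(395) = 793/77 ≈ 10.2987;  PNT prediction ≈ 10.5749.

π(395) = 77 and π(6088) = 793, so π(6088)/π(395) ≈ 10.2987. The PNT-predicted ratio is (6088/ln(6088)) / (395/ln(395)) ≈ 10.5749. The two agree to within a few percent, as expected.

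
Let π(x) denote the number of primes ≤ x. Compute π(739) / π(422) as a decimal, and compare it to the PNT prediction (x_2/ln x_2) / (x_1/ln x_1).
π(739)/π(422) = 131/82 ≈ 1.5976;  PNT prediction ≈ 1.6026.

π(422) = 82 and π(739) = 131, so π(739)/π(422) ≈ 1.5976. The PNT-predicted ratio is (739/ln(739)) / (422/ln(422)) ≈ 1.6026. The two agree to within a few percent, as expected.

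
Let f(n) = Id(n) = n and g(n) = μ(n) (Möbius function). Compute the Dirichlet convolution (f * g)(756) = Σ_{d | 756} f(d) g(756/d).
(Id * μ)(756) = 216

Divisors of 756: [1, 2, 3, 4, 6, 7, 9, 12, 14, 18, 21, 27, 28, 36, 42, 54, 63, 84, 108, 126, 189, 252, 378, 756]. For each d | 756:
  d = 1: Id(1) · μ(756/1) = 1 · 0 = 0
  d = 2: Id(2) · μ(756/2) = 2 · 0 = 0
  d = 3: Id(3) · μ(756/3) = 3 · 0 = 0
  d = 4: Id(4) · μ(756/4) = 4 · 0 = 0
  d = 6: Id(6) · μ(756/6) = 6 · 0 = 0
  d = 7: Id(7) · μ(756/7) = 7 · 0 = 0
  d = 9: Id(9) · μ(756/9) = 9 · 0 = 0
  d = 12: Id(12) · μ(756/12) = 12 · 0 = 0
  d = 14: Id(14) · μ(756/14) = 14 · 0 = 0
  d = 18: Id(18) · μ(756/18) = 18 · -1 = -18
  d = 21: Id(21) · μ(756/21) = 21 · 0 = 0
  d = 27: Id(27) · μ(756/27) = 27 · 0 = 0
  d = 28: Id(28) · μ(756/28) = 28 · 0 = 0
  d = 36: Id(36) · μ(756/36) = 36 · 1 = 36
  d = 42: Id(42) · μ(756/42) = 42 · 0 = 0
  d = 54: Id(54) · μ(756/54) = 54 · 1 = 54
  d = 63: Id(63) · μ(756/63) = 63 · 0 = 0
  d = 84: Id(84) · μ(756/84) = 84 · 0 = 0
  d = 108: Id(108) · μ(756/108) = 108 · -1 = -108
  d = 126: Id(126) · μ(756/126) = 126 · 1 = 126
  d = 189: Id(189) · μ(756/189) = 189 · 0 = 0
  d = 252: Id(252) · μ(756/252) = 252 · -1 = -252
  d = 378: Id(378) · μ(756/378) = 378 · -1 = -378
  d = 756: Id(756) · μ(756/756) = 756 · 1 = 756
Summing: (Id * μ)(756) = 0 + 0 + 0 + 0 + 0 + 0 + 0 + 0 + 0 + -18 + 0 + 0 + 0 + 36 + 0 + 54 + 0 + 0 + -108 + 126 + 0 + -252 + -378 + 756 = 216.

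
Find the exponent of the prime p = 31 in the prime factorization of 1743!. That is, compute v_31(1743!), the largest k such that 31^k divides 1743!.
v_31(1743!) = 57

Legendre's formula: v_p(n!) = Σ_{k ≥ 1} ⌊n / p^k⌋. For p = 31, n = 1743, the terms are:
  ⌊1743/31^1⌋ = ⌊1743/31⌋ = 56
  ⌊1743/31^2⌋ = ⌊1743/961⌋ = 1
(the next term ⌊1743/31^3⌋ = 0, terminating the sum). Summing: v_31(1743!) = 56 + 1 = 57.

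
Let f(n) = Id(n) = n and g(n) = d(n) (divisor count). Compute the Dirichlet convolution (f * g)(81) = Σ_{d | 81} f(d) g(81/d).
(Id * d)(81) = 179

Divisors of 81: [1, 3, 9, 27, 81]. For each d | 81:
  d = 1: Id(1) · d(81/1) = 1 · 5 = 5
  d = 3: Id(3) · d(81/3) = 3 · 4 = 12
  d = 9: Id(9) · d(81/9) = 9 · 3 = 27
  d = 27: Id(27) · d(81/27) = 27 · 2 = 54
  d = 81: Id(81) · d(81/81) = 81 · 1 = 81
Summing: (Id * d)(81) = 5 + 12 + 27 + 54 + 81 = 179.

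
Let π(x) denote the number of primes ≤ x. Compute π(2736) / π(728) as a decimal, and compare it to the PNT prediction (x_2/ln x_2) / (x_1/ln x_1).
π(2736)/π(728) = 399/129 ≈ 3.0930;  PNT prediction ≈ 3.1295.

π(728) = 129 and π(2736) = 399, so π(2736)/π(728) ≈ 3.0930. The PNT-predicted ratio is (2736/ln(2736)) / (728/ln(728)) ≈ 3.1295. The two agree to within a few percent, as expected.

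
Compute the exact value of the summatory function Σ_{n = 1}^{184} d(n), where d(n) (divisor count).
Σ_{n ≤ 184} d(n) = 993

Compute d(n) for each 1 ≤ n ≤ 184: d(1) = 1, d(2) = 2, d(3) = 2, d(4) = 3, d(5) = 2, d(6) = 4, d(7) = 2, d(8) = 4, d(9) = 3, d(10) = 4, d(11) = 2, d(12) = 6, d(13) = 2, d(14) = 4, d(15) = 4, d(16) = 5, d(17) = 2, d(18) = 6, d(19) = 2, d(20) = 6, d(21) = 4, d(22) = 4, d(23) = 2, d(24) = 8, d(25) = 3, d(26) = 4, d(27) = 4, d(28) = 6, d(29) = 2, d(30) = 8, d(31) = 2, d(32) = 6, d(33) = 4, d(34) = 4, d(35) = 4, d(36) = 9, d(37) = 2, d(38) = 4, d(39) = 4, d(40) = 8, d(41) = 2, d(42) = 8, d(43) = 2, d(44) = 6, d(45) = 6, d(46) = 4, d(47) = 2, d(48) = 10, d(49) = 3, d(50) = 6, d(51) = 4, d(52) = 6, d(53) = 2, d(54) = 8, d(55) = 4, d(56) = 8, d(57) = 4, d(58) = 4, d(59) = 2, d(60) = 12, d(61) = 2, d(62) = 4, d(63) = 6, d(64) = 7, d(65) = 4, d(66) = 8, d(67) = 2, d(68) = 6, d(69) = 4, d(70) = 8, d(71) = 2, d(72) = 12, d(73) = 2, d(74) = 4, d(75) = 6, d(76) = 6, d(77) = 4, d(78) = 8, d(79) = 2, d(80) = 10, d(81) = 5, d(82) = 4, d(83) = 2, d(84) = 12, d(85) = 4, d(86) = 4, d(87) = 4, d(88) = 8, d(89) = 2, d(90) = 12, d(91) = 4, d(92) = 6, d(93) = 4, d(94) = 4, d(95) = 4, d(96) = 12, d(97) = 2, d(98) = 6, d(99) = 6, d(100) = 9, d(101) = 2, d(102) = 8, d(103) = 2, d(104) = 8, d(105) = 8, d(106) = 4, d(107) = 2, d(108) = 12, d(109) = 2, d(110) = 8, d(111) = 4, d(112) = 10, d(113) = 2, d(114) = 8, d(115) = 4, d(116) = 6, d(117) = 6, d(118) = 4, d(119) = 4, d(120) = 16, d(121) = 3, d(122) = 4, d(123) = 4, d(124) = 6, d(125) = 4, d(126) = 12, d(127) = 2, d(128) = 8, d(129) = 4, d(130) = 8, d(131) = 2, d(132) = 12, d(133) = 4, d(134) = 4, d(135) = 8, d(136) = 8, d(137) = 2, d(138) = 8, d(139) = 2, d(140) = 12, d(141) = 4, d(142) = 4, d(143) = 4, d(144) = 15, d(145) = 4, d(146) = 4, d(147) = 6, d(148) = 6, d(149) = 2, d(150) = 12, d(151) = 2, d(152) = 8, d(153) = 6, d(154) = 8, d(155) = 4, d(156) = 12, d(157) = 2, d(158) = 4, d(159) = 4, d(160) = 12, d(161) = 4, d(162) = 10, d(163) = 2, d(164) = 6, d(165) = 8, d(166) = 4, d(167) = 2, d(168) = 16, d(169) = 3, d(170) = 8, d(171) = 6, d(172) = 6, d(173) = 2, d(174) = 8, d(175) = 6, d(176) = 10, d(177) = 4, d(178) = 4, d(179) = 2, d(180) = 18, d(181) = 2, d(182) = 8, d(183) = 4, d(184) = 8. Summing all 184 values: 993. (Dirichlet's divisor formula: Σ_{n ≤ x} d(n) = x ln(x) + (2γ − 1) x + O(√x). For x = 184, the asymptotic estimate is ≈ 987.96.)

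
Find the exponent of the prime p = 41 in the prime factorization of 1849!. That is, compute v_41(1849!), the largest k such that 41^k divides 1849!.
v_41(1849!) = 46

Legendre's formula: v_p(n!) = Σ_{k ≥ 1} ⌊n / p^k⌋. For p = 41, n = 1849, the terms are:
  ⌊1849/41^1⌋ = ⌊1849/41⌋ = 45
  ⌊1849/41^2⌋ = ⌊1849/1681⌋ = 1
(the next term ⌊1849/41^3⌋ = 0, terminating the sum). Summing: v_41(1849!) = 45 + 1 = 46.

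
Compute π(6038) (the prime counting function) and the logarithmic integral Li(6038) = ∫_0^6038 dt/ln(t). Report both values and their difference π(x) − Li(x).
π(6038) = 787;  Li(6038) ≈ 804.78;  π(x) − Li(x) ≈ -17.78.

Direct count of primes ≤ 6038 gives π(6038) = 787. Numerical evaluation of the logarithmic integral gives Li(6038) ≈ 804.78. The difference π(x) − Li(x) ≈ -17.78 is typically negative for small/moderate x (Li(x) overestimates), though Littlewood's theorem shows this sign changes infinitely often.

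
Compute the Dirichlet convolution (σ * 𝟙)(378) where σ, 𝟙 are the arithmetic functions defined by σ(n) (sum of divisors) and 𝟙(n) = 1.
(σ * 𝟙)(378) = 2088

Divisors of 378: [1, 2, 3, 6, 7, 9, 14, 18, 21, 27, 42, 54, 63, 126, 189, 378]. For each d | 378:
  d = 1: σ(1) · 𝟙(378/1) = 1 · 1 = 1
  d = 2: σ(2) · 𝟙(378/2) = 3 · 1 = 3
  d = 3: σ(3) · 𝟙(378/3) = 4 · 1 = 4
  d = 6: σ(6) · 𝟙(378/6) = 12 · 1 = 12
  d = 7: σ(7) · 𝟙(378/7) = 8 · 1 = 8
  d = 9: σ(9) · 𝟙(378/9) = 13 · 1 = 13
  d = 14: σ(14) · 𝟙(378/14) = 24 · 1 = 24
  d = 18: σ(18) · 𝟙(378/18) = 39 · 1 = 39
  d = 21: σ(21) · 𝟙(378/21) = 32 · 1 = 32
  d = 27: σ(27) · 𝟙(378/27) = 40 · 1 = 40
  d = 42: σ(42) · 𝟙(378/42) = 96 · 1 = 96
  d = 54: σ(54) · 𝟙(378/54) = 120 · 1 = 120
  d = 63: σ(63) · 𝟙(378/63) = 104 · 1 = 104
  d = 126: σ(126) · 𝟙(378/126) = 312 · 1 = 312
  d = 189: σ(189) · 𝟙(378/189) = 320 · 1 = 320
  d = 378: σ(378) · 𝟙(378/378) = 960 · 1 = 960
Summing: (σ * 𝟙)(378) = 1 + 3 + 4 + 12 + 8 + 13 + 24 + 39 + 32 + 40 + 96 + 120 + 104 + 312 + 320 + 960 = 2088.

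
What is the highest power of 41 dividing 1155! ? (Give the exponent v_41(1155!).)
v_41(1155!) = 28

Legendre's formula: v_p(n!) = Σ_{k ≥ 1} ⌊n / p^k⌋. For p = 41, n = 1155, the terms are:
  ⌊1155/41^1⌋ = ⌊1155/41⌋ = 28
(the next term ⌊1155/41^2⌋ = 0, terminating the sum). Summing: v_41(1155!) = 28 = 28.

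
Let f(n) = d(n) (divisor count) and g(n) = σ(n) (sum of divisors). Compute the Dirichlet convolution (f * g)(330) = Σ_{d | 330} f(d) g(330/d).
(d * σ)(330) = 3360

Divisors of 330: [1, 2, 3, 5, 6, 10, 11, 15, 22, 30, 33, 55, 66, 110, 165, 330]. For each d | 330:
  d = 1: d(1) · σ(330/1) = 1 · 864 = 864
  d = 2: d(2) · σ(330/2) = 2 · 288 = 576
  d = 3: d(3) · σ(330/3) = 2 · 216 = 432
  d = 5: d(5) · σ(330/5) = 2 · 144 = 288
  d = 6: d(6) · σ(330/6) = 4 · 72 = 288
  d = 10: d(10) · σ(330/10) = 4 · 48 = 192
  d = 11: d(11) · σ(330/11) = 2 · 72 = 144
  d = 15: d(15) · σ(330/15) = 4 · 36 = 144
  d = 22: d(22) · σ(330/22) = 4 · 24 = 96
  d = 30: d(30) · σ(330/30) = 8 · 12 = 96
  d = 33: d(33) · σ(330/33) = 4 · 18 = 72
  d = 55: d(55) · σ(330/55) = 4 · 12 = 48
  d = 66: d(66) · σ(330/66) = 8 · 6 = 48
  d = 110: d(110) · σ(330/110) = 8 · 4 = 32
  d = 165: d(165) · σ(330/165) = 8 · 3 = 24
  d = 330: d(330) · σ(330/330) = 16 · 1 = 16
Summing: (d * σ)(330) = 864 + 576 + 432 + 288 + 288 + 192 + 144 + 144 + 96 + 96 + 72 + 48 + 48 + 32 + 24 + 16 = 3360.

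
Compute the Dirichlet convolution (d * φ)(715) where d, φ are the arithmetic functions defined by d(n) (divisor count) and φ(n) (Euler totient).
(d * φ)(715) = 1008

Divisors of 715: [1, 5, 11, 13, 55, 65, 143, 715]. For each d | 715:
  d = 1: d(1) · φ(715/1) = 1 · 480 = 480
  d = 5: d(5) · φ(715/5) = 2 · 120 = 240
  d = 11: d(11) · φ(715/11) = 2 · 48 = 96
  d = 13: d(13) · φ(715/13) = 2 · 40 = 80
  d = 55: d(55) · φ(715/55) = 4 · 12 = 48
  d = 65: d(65) · φ(715/65) = 4 · 10 = 40
  d = 143: d(143) · φ(715/143) = 4 · 4 = 16
  d = 715: d(715) · φ(715/715) = 8 · 1 = 8
Summing: (d * φ)(715) = 480 + 240 + 96 + 80 + 48 + 40 + 16 + 8 = 1008.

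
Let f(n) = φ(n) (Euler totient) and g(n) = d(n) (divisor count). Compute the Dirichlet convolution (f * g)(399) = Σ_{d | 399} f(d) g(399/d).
(φ * d)(399) = 640

Divisors of 399: [1, 3, 7, 19, 21, 57, 133, 399]. For each d | 399:
  d = 1: φ(1) · d(399/1) = 1 · 8 = 8
  d = 3: φ(3) · d(399/3) = 2 · 4 = 8
  d = 7: φ(7) · d(399/7) = 6 · 4 = 24
  d = 19: φ(19) · d(399/19) = 18 · 4 = 72
  d = 21: φ(21) · d(399/21) = 12 · 2 = 24
  d = 57: φ(57) · d(399/57) = 36 · 2 = 72
  d = 133: φ(133) · d(399/133) = 108 · 2 = 216
  d = 399: φ(399) · d(399/399) = 216 · 1 = 216
Summing: (φ * d)(399) = 8 + 8 + 24 + 72 + 24 + 72 + 216 + 216 = 640.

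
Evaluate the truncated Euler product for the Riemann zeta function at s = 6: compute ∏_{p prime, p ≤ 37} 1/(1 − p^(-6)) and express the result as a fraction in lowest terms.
∏ = 2571922726855099316399649303649342571118604998275/2528078112959041874006989121312570427443559530496

The primes p ≤ 37 are [2, 3, 5, 7, 11, 13, 17, 19, 23, 29, 31, 37]. For each prime, (1 − 1/p^6)^(-1) = p^6 / (p^6 − 1). The product is (1 − 1/2^6)^(-1), (1 − 1/3^6)^(-1), (1 − 1/5^6)^(-1), (1 − 1/7^6)^(-1), (1 − 1/11^6)^(-1), (1 − 1/13^6)^(-1), (1 − 1/17^6)^(-1), (1 − 1/19^6)^(-1), (1 − 1/23^6)^(-1), (1 − 1/29^6)^(-1), (1 − 1/31^6)^(-1), (1 − 1/37^6)^(-1) = ∏ p^6 / (p^6 − 1) = 2571922726855099316399649303649342571118604998275/2528078112959041874006989121312570427443559530496.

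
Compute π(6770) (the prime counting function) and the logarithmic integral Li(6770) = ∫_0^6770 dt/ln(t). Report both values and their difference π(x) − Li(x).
π(6770) = 871;  Li(6770) ≈ 888.30;  π(x) − Li(x) ≈ -17.30.

Direct count of primes ≤ 6770 gives π(6770) = 871. Numerical evaluation of the logarithmic integral gives Li(6770) ≈ 888.30. The difference π(x) − Li(x) ≈ -17.30 is typically negative for small/moderate x (Li(x) overestimates), though Littlewood's theorem shows this sign changes infinitely often.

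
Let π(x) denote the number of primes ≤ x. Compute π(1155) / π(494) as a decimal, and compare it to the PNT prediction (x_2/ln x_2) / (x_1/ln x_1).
π(1155)/π(494) = 191/94 ≈ 2.0319;  PNT prediction ≈ 2.0565.

π(494) = 94 and π(1155) = 191, so π(1155)/π(494) ≈ 2.0319. The PNT-predicted ratio is (1155/ln(1155)) / (494/ln(494)) ≈ 2.0565. The two agree to within a few percent, as expected.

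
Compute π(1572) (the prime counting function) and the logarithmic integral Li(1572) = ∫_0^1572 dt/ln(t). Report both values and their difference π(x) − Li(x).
π(1572) = 248;  Li(1572) ≈ 257.63;  π(x) − Li(x) ≈ -9.63.

Direct count of primes ≤ 1572 gives π(1572) = 248. Numerical evaluation of the logarithmic integral gives Li(1572) ≈ 257.63. The difference π(x) − Li(x) ≈ -9.63 is typically negative for small/moderate x (Li(x) overestimates), though Littlewood's theorem shows this sign changes infinitely often.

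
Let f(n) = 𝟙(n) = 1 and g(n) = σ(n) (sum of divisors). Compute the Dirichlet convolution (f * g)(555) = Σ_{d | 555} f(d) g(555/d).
(𝟙 * σ)(555) = 1365

Divisors of 555: [1, 3, 5, 15, 37, 111, 185, 555]. For each d | 555:
  d = 1: 𝟙(1) · σ(555/1) = 1 · 912 = 912
  d = 3: 𝟙(3) · σ(555/3) = 1 · 228 = 228
  d = 5: 𝟙(5) · σ(555/5) = 1 · 152 = 152
  d = 15: 𝟙(15) · σ(555/15) = 1 · 38 = 38
  d = 37: 𝟙(37) · σ(555/37) = 1 · 24 = 24
  d = 111: 𝟙(111) · σ(555/111) = 1 · 6 = 6
  d = 185: 𝟙(185) · σ(555/185) = 1 · 4 = 4
  d = 555: 𝟙(555) · σ(555/555) = 1 · 1 = 1
Summing: (𝟙 * σ)(555) = 912 + 228 + 152 + 38 + 24 + 6 + 4 + 1 = 1365.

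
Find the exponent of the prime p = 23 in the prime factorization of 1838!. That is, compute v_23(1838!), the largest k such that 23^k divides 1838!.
v_23(1838!) = 82

Legendre's formula: v_p(n!) = Σ_{k ≥ 1} ⌊n / p^k⌋. For p = 23, n = 1838, the terms are:
  ⌊1838/23^1⌋ = ⌊1838/23⌋ = 79
  ⌊1838/23^2⌋ = ⌊1838/529⌋ = 3
(the next term ⌊1838/23^3⌋ = 0, terminating the sum). Summing: v_23(1838!) = 79 + 3 = 82.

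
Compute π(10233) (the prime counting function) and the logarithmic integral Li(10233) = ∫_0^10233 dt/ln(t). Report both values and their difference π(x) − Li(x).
π(10233) = 1254;  Li(10233) ≈ 1271.40;  π(x) − Li(x) ≈ -17.40.

Direct count of primes ≤ 10233 gives π(10233) = 1254. Numerical evaluation of the logarithmic integral gives Li(10233) ≈ 1271.40. The difference π(x) − Li(x) ≈ -17.40 is typically negative for small/moderate x (Li(x) overestimates), though Littlewood's theorem shows this sign changes infinitely often.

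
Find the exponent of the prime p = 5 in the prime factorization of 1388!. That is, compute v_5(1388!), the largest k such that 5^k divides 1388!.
v_5(1388!) = 345

Legendre's formula: v_p(n!) = Σ_{k ≥ 1} ⌊n / p^k⌋. For p = 5, n = 1388, the terms are:
  ⌊1388/5^1⌋ = ⌊1388/5⌋ = 277
  ⌊1388/5^2⌋ = ⌊1388/25⌋ = 55
  ⌊1388/5^3⌋ = ⌊1388/125⌋ = 11
  ⌊1388/5^4⌋ = ⌊1388/625⌋ = 2
(the next term ⌊1388/5^5⌋ = 0, terminating the sum). Summing: v_5(1388!) = 277 + 55 + 11 + 2 = 345.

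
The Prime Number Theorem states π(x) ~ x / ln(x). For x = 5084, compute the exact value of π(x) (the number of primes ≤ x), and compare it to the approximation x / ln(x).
π(5084) = 679;  x/ln(x) ≈ 595.74;  relative error ≈ 12.26%.

Directly count primes up to 5084: π(5084) = 679. The PNT approximation gives 5084/ln(5084) ≈ 5084/8.53385 ≈ 595.74. Relative error (π(x) − x/ln(x)) / π(x) ≈ 12.26%; the approximation is known to undercount slightly (Li(x) is a better estimate).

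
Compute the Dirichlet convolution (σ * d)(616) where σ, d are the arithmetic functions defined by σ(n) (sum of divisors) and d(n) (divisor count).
(σ * d)(616) = 5880

Divisors of 616: [1, 2, 4, 7, 8, 11, 14, 22, 28, 44, 56, 77, 88, 154, 308, 616]. For each d | 616:
  d = 1: σ(1) · d(616/1) = 1 · 16 = 16
  d = 2: σ(2) · d(616/2) = 3 · 12 = 36
  d = 4: σ(4) · d(616/4) = 7 · 8 = 56
  d = 7: σ(7) · d(616/7) = 8 · 8 = 64
  d = 8: σ(8) · d(616/8) = 15 · 4 = 60
  d = 11: σ(11) · d(616/11) = 12 · 8 = 96
  d = 14: σ(14) · d(616/14) = 24 · 6 = 144
  d = 22: σ(22) · d(616/22) = 36 · 6 = 216
  d = 28: σ(28) · d(616/28) = 56 · 4 = 224
  d = 44: σ(44) · d(616/44) = 84 · 4 = 336
  d = 56: σ(56) · d(616/56) = 120 · 2 = 240
  d = 77: σ(77) · d(616/77) = 96 · 4 = 384
  d = 88: σ(88) · d(616/88) = 180 · 2 = 360
  d = 154: σ(154) · d(616/154) = 288 · 3 = 864
  d = 308: σ(308) · d(616/308) = 672 · 2 = 1344
  d = 616: σ(616) · d(616/616) = 1440 · 1 = 1440
Summing: (σ * d)(616) = 16 + 36 + 56 + 64 + 60 + 96 + 144 + 216 + 224 + 336 + 240 + 384 + 360 + 864 + 1344 + 1440 = 5880.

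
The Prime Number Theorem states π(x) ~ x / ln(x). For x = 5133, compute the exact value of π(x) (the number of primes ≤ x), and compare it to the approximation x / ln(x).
π(5133) = 685;  x/ln(x) ≈ 600.81;  relative error ≈ 12.29%.

Directly count primes up to 5133: π(5133) = 685. The PNT approximation gives 5133/ln(5133) ≈ 5133/8.54345 ≈ 600.81. Relative error (π(x) − x/ln(x)) / π(x) ≈ 12.29%; the approximation is known to undercount slightly (Li(x) is a better estimate).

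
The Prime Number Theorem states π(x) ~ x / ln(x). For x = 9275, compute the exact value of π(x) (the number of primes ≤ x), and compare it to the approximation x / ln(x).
π(9275) = 1147;  x/ln(x) ≈ 1015.32;  relative error ≈ 11.48%.

Directly count primes up to 9275: π(9275) = 1147. The PNT approximation gives 9275/ln(9275) ≈ 9275/9.13508 ≈ 1015.32. Relative error (π(x) − x/ln(x)) / π(x) ≈ 11.48%; the approximation is known to undercount slightly (Li(x) is a better estimate).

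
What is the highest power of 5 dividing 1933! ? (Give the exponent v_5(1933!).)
v_5(1933!) = 481

Legendre's formula: v_p(n!) = Σ_{k ≥ 1} ⌊n / p^k⌋. For p = 5, n = 1933, the terms are:
  ⌊1933/5^1⌋ = ⌊1933/5⌋ = 386
  ⌊1933/5^2⌋ = ⌊1933/25⌋ = 77
  ⌊1933/5^3⌋ = ⌊1933/125⌋ = 15
  ⌊1933/5^4⌋ = ⌊1933/625⌋ = 3
(the next term ⌊1933/5^5⌋ = 0, terminating the sum). Summing: v_5(1933!) = 386 + 77 + 15 + 3 = 481.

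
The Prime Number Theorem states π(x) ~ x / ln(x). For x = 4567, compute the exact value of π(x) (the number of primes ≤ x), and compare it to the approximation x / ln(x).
π(4567) = 619;  x/ln(x) ≈ 541.97;  relative error ≈ 12.44%.

Directly count primes up to 4567: π(4567) = 619. The PNT approximation gives 4567/ln(4567) ≈ 4567/8.42661 ≈ 541.97. Relative error (π(x) − x/ln(x)) / π(x) ≈ 12.44%; the approximation is known to undercount slightly (Li(x) is a better estimate).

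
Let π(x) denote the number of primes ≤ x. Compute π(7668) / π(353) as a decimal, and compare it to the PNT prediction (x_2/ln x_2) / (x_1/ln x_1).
π(7668)/π(353) = 971/71 ≈ 13.6761;  PNT prediction ≈ 14.2467.

π(353) = 71 and π(7668) = 971, so π(7668)/π(353) ≈ 13.6761. The PNT-predicted ratio is (7668/ln(7668)) / (353/ln(353)) ≈ 14.2467. The two agree to within a few percent, as expected.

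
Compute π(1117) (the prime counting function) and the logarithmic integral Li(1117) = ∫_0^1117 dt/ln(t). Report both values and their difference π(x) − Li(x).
π(1117) = 187;  Li(1117) ≈ 194.41;  π(x) − Li(x) ≈ -7.41.

Direct count of primes ≤ 1117 gives π(1117) = 187. Numerical evaluation of the logarithmic integral gives Li(1117) ≈ 194.41. The difference π(x) − Li(x) ≈ -7.41 is typically negative for small/moderate x (Li(x) overestimates), though Littlewood's theorem shows this sign changes infinitely often.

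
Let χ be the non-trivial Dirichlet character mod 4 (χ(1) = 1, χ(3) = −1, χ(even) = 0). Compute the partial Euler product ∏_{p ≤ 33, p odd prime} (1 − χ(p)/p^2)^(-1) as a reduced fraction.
∏ = 70163108671177093/76623095660544000

The odd primes p ≤ 33 are [3, 5, 7, 11, 13, 17, 19, 23, 29, 31]. For each, χ(p) = 1 if p ≡ 1 mod 4, χ(p) = −1 if p ≡ 3 mod 4. Taking (1 − χ(p)/p^2)^(-1) = p^2/(p^2 − χ(p)): (1 − (-1)/3^2)^(-1) · (1 − (1)/5^2)^(-1) · (1 − (-1)/7^2)^(-1) · (1 − (-1)/11^2)^(-1) · (1 − (1)/13^2)^(-1) · (1 − (1)/17^2)^(-1) · (1 − (-1)/19^2)^(-1) · (1 − (-1)/23^2)^(-1) · (1 − (1)/29^2)^(-1) · (1 − (-1)/31^2)^(-1) = 70163108671177093/76623095660544000.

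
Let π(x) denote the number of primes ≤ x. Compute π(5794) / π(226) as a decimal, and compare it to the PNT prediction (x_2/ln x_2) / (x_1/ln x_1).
π(5794)/π(226) = 760/48 ≈ 15.8333;  PNT prediction ≈ 16.0385.

π(226) = 48 and π(5794) = 760, so π(5794)/π(226) ≈ 15.8333. The PNT-predicted ratio is (5794/ln(5794)) / (226/ln(226)) ≈ 16.0385. The two agree to within a few percent, as expected.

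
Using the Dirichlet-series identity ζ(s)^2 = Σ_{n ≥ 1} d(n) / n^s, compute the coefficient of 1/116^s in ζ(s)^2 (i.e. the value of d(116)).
d(116) = 6

ζ(s)^2 = (Σ 1/m^s)(Σ 1/k^s). The coefficient of 1/n^s in the product is the number of ordered pairs (m, k) with mk = n, which equals d(n). For n = 116, divisors are [1, 2, 4, 29, 58, 116], so d(116) = 6.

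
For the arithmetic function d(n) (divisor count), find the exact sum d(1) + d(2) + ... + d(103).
Σ_{n ≤ 103} d(n) = 494

Compute d(n) for each 1 ≤ n ≤ 103: d(1) = 1, d(2) = 2, d(3) = 2, d(4) = 3, d(5) = 2, d(6) = 4, d(7) = 2, d(8) = 4, d(9) = 3, d(10) = 4, d(11) = 2, d(12) = 6, d(13) = 2, d(14) = 4, d(15) = 4, d(16) = 5, d(17) = 2, d(18) = 6, d(19) = 2, d(20) = 6, d(21) = 4, d(22) = 4, d(23) = 2, d(24) = 8, d(25) = 3, d(26) = 4, d(27) = 4, d(28) = 6, d(29) = 2, d(30) = 8, d(31) = 2, d(32) = 6, d(33) = 4, d(34) = 4, d(35) = 4, d(36) = 9, d(37) = 2, d(38) = 4, d(39) = 4, d(40) = 8, d(41) = 2, d(42) = 8, d(43) = 2, d(44) = 6, d(45) = 6, d(46) = 4, d(47) = 2, d(48) = 10, d(49) = 3, d(50) = 6, d(51) = 4, d(52) = 6, d(53) = 2, d(54) = 8, d(55) = 4, d(56) = 8, d(57) = 4, d(58) = 4, d(59) = 2, d(60) = 12, d(61) = 2, d(62) = 4, d(63) = 6, d(64) = 7, d(65) = 4, d(66) = 8, d(67) = 2, d(68) = 6, d(69) = 4, d(70) = 8, d(71) = 2, d(72) = 12, d(73) = 2, d(74) = 4, d(75) = 6, d(76) = 6, d(77) = 4, d(78) = 8, d(79) = 2, d(80) = 10, d(81) = 5, d(82) = 4, d(83) = 2, d(84) = 12, d(85) = 4, d(86) = 4, d(87) = 4, d(88) = 8, d(89) = 2, d(90) = 12, d(91) = 4, d(92) = 6, d(93) = 4, d(94) = 4, d(95) = 4, d(96) = 12, d(97) = 2, d(98) = 6, d(99) = 6, d(100) = 9, d(101) = 2, d(102) = 8, d(103) = 2. Summing all 103 values: 494. (Dirichlet's divisor formula: Σ_{n ≤ x} d(n) = x ln(x) + (2γ − 1) x + O(√x). For x = 103, the asymptotic estimate is ≈ 493.28.)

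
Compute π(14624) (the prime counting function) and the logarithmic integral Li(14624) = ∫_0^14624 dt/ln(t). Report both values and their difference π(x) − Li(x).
π(14624) = 1711;  Li(14624) ≈ 1737.47;  π(x) − Li(x) ≈ -26.47.

Direct count of primes ≤ 14624 gives π(14624) = 1711. Numerical evaluation of the logarithmic integral gives Li(14624) ≈ 1737.47. The difference π(x) − Li(x) ≈ -26.47 is typically negative for small/moderate x (Li(x) overestimates), though Littlewood's theorem shows this sign changes infinitely often.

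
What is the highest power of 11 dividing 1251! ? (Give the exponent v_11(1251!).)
v_11(1251!) = 123

Legendre's formula: v_p(n!) = Σ_{k ≥ 1} ⌊n / p^k⌋. For p = 11, n = 1251, the terms are:
  ⌊1251/11^1⌋ = ⌊1251/11⌋ = 113
  ⌊1251/11^2⌋ = ⌊1251/121⌋ = 10
(the next term ⌊1251/11^3⌋ = 0, terminating the sum). Summing: v_11(1251!) = 113 + 10 = 123.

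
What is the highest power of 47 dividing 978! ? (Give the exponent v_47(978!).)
v_47(978!) = 20

Legendre's formula: v_p(n!) = Σ_{k ≥ 1} ⌊n / p^k⌋. For p = 47, n = 978, the terms are:
  ⌊978/47^1⌋ = ⌊978/47⌋ = 20
(the next term ⌊978/47^2⌋ = 0, terminating the sum). Summing: v_47(978!) = 20 = 20.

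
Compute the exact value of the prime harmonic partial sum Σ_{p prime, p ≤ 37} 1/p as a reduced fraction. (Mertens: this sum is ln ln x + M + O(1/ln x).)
Σ 1/p = 11819186711467/7420738134810

π(37) = 12, so the primes ≤ 37 are [2, 3, 5, 7, 11, 13, 17, 19, 23, 29, 31, 37]. Summing 1/p over these primes: 11819186711467/7420738134810 ≈ 1.5927. Mertens estimate ln ln(37) + 0.2615 ≈ 1.5455.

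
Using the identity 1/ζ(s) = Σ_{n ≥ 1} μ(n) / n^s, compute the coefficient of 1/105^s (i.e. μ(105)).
μ(105) = -1

Factor n = 105 = 3 · 5 · 7. μ(n) = 0 if any exponent ≥ 2 (not squarefree); otherwise μ(n) = (−1)^{ω(n)} where ω(n) is the number of distinct prime factors. Applying: μ(105) = -1.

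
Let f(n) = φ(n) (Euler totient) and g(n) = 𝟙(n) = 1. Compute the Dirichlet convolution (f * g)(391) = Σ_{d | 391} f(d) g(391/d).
(φ * 𝟙)(391) = 391

Divisors of 391: [1, 17, 23, 391]. For each d | 391:
  d = 1: φ(1) · 𝟙(391/1) = 1 · 1 = 1
  d = 17: φ(17) · 𝟙(391/17) = 16 · 1 = 16
  d = 23: φ(23) · 𝟙(391/23) = 22 · 1 = 22
  d = 391: φ(391) · 𝟙(391/391) = 352 · 1 = 352
Summing: (φ * 𝟙)(391) = 1 + 16 + 22 + 352 = 391.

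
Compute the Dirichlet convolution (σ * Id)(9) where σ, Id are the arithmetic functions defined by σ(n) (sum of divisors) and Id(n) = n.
(σ * Id)(9) = 34

Divisors of 9: [1, 3, 9]. For each d | 9:
  d = 1: σ(1) · Id(9/1) = 1 · 9 = 9
  d = 3: σ(3) · Id(9/3) = 4 · 3 = 12
  d = 9: σ(9) · Id(9/9) = 13 · 1 = 13
Summing: (σ * Id)(9) = 9 + 12 + 13 = 34.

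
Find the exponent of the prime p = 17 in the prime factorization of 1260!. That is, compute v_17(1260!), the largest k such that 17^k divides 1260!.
v_17(1260!) = 78

Legendre's formula: v_p(n!) = Σ_{k ≥ 1} ⌊n / p^k⌋. For p = 17, n = 1260, the terms are:
  ⌊1260/17^1⌋ = ⌊1260/17⌋ = 74
  ⌊1260/17^2⌋ = ⌊1260/289⌋ = 4
(the next term ⌊1260/17^3⌋ = 0, terminating the sum). Summing: v_17(1260!) = 74 + 4 = 78.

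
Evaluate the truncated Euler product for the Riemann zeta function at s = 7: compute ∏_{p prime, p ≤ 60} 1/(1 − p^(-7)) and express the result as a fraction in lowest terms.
∏ = 145407059379393285269181452419687310347602398979581075974734478987181892589053844607888795468835887382779522050906080825625/144203067965746582750691857384851942255360663037608491313154525739662897676808972307273664258644815191681654724165946048512

The primes p ≤ 60 are [2, 3, 5, 7, 11, 13, 17, 19, 23, 29, 31, 37, 41, 43, 47, 53, 59]. For each prime, (1 − 1/p^7)^(-1) = p^7 / (p^7 − 1). The product is (1 − 1/2^7)^(-1), (1 − 1/3^7)^(-1), (1 − 1/5^7)^(-1), (1 − 1/7^7)^(-1), (1 − 1/11^7)^(-1), (1 − 1/13^7)^(-1), (1 − 1/17^7)^(-1), (1 − 1/19^7)^(-1), (1 − 1/23^7)^(-1), (1 − 1/29^7)^(-1), (1 − 1/31^7)^(-1), (1 − 1/37^7)^(-1), (1 − 1/41^7)^(-1), (1 − 1/43^7)^(-1), (1 − 1/47^7)^(-1), (1 − 1/53^7)^(-1), (1 − 1/59^7)^(-1) = ∏ p^7 / (p^7 − 1) = 145407059379393285269181452419687310347602398979581075974734478987181892589053844607888795468835887382779522050906080825625/144203067965746582750691857384851942255360663037608491313154525739662897676808972307273664258644815191681654724165946048512.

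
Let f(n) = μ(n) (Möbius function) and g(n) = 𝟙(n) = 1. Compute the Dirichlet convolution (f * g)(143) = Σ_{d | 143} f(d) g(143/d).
(μ * 𝟙)(143) = 0

Divisors of 143: [1, 11, 13, 143]. For each d | 143:
  d = 1: μ(1) · 𝟙(143/1) = 1 · 1 = 1
  d = 11: μ(11) · 𝟙(143/11) = -1 · 1 = -1
  d = 13: μ(13) · 𝟙(143/13) = -1 · 1 = -1
  d = 143: μ(143) · 𝟙(143/143) = 1 · 1 = 1
Summing: (μ * 𝟙)(143) = 1 + -1 + -1 + 1 = 0.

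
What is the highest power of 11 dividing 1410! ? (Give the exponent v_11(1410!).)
v_11(1410!) = 140

Legendre's formula: v_p(n!) = Σ_{k ≥ 1} ⌊n / p^k⌋. For p = 11, n = 1410, the terms are:
  ⌊1410/11^1⌋ = ⌊1410/11⌋ = 128
  ⌊1410/11^2⌋ = ⌊1410/121⌋ = 11
  ⌊1410/11^3⌋ = ⌊1410/1331⌋ = 1
(the next term ⌊1410/11^4⌋ = 0, terminating the sum). Summing: v_11(1410!) = 128 + 11 + 1 = 140.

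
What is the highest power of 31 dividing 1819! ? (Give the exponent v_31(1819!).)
v_31(1819!) = 59

Legendre's formula: v_p(n!) = Σ_{k ≥ 1} ⌊n / p^k⌋. For p = 31, n = 1819, the terms are:
  ⌊1819/31^1⌋ = ⌊1819/31⌋ = 58
  ⌊1819/31^2⌋ = ⌊1819/961⌋ = 1
(the next term ⌊1819/31^3⌋ = 0, terminating the sum). Summing: v_31(1819!) = 58 + 1 = 59.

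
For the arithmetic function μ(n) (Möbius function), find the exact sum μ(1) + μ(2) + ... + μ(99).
Σ_{n ≤ 99} μ(n) = 1

Compute μ(n) for each 1 ≤ n ≤ 99: μ(1) = 1, μ(2) = -1, μ(3) = -1, μ(4) = 0, μ(5) = -1, μ(6) = 1, μ(7) = -1, μ(8) = 0, μ(9) = 0, μ(10) = 1, μ(11) = -1, μ(12) = 0, μ(13) = -1, μ(14) = 1, μ(15) = 1, μ(16) = 0, μ(17) = -1, μ(18) = 0, μ(19) = -1, μ(20) = 0, μ(21) = 1, μ(22) = 1, μ(23) = -1, μ(24) = 0, μ(25) = 0, μ(26) = 1, μ(27) = 0, μ(28) = 0, μ(29) = -1, μ(30) = -1, μ(31) = -1, μ(32) = 0, μ(33) = 1, μ(34) = 1, μ(35) = 1, μ(36) = 0, μ(37) = -1, μ(38) = 1, μ(39) = 1, μ(40) = 0, μ(41) = -1, μ(42) = -1, μ(43) = -1, μ(44) = 0, μ(45) = 0, μ(46) = 1, μ(47) = -1, μ(48) = 0, μ(49) = 0, μ(50) = 0, μ(51) = 1, μ(52) = 0, μ(53) = -1, μ(54) = 0, μ(55) = 1, μ(56) = 0, μ(57) = 1, μ(58) = 1, μ(59) = -1, μ(60) = 0, μ(61) = -1, μ(62) = 1, μ(63) = 0, μ(64) = 0, μ(65) = 1, μ(66) = -1, μ(67) = -1, μ(68) = 0, μ(69) = 1, μ(70) = -1, μ(71) = -1, μ(72) = 0, μ(73) = -1, μ(74) = 1, μ(75) = 0, μ(76) = 0, μ(77) = 1, μ(78) = -1, μ(79) = -1, μ(80) = 0, μ(81) = 0, μ(82) = 1, μ(83) = -1, μ(84) = 0, μ(85) = 1, μ(86) = 1, μ(87) = 1, μ(88) = 0, μ(89) = -1, μ(90) = 0, μ(91) = 1, μ(92) = 0, μ(93) = 1, μ(94) = 1, μ(95) = 1, μ(96) = 0, μ(97) = -1, μ(98) = 0, μ(99) = 0. Summing all 99 values: 1. (Mertens function M(x) = Σ_{n ≤ x} μ(n); on average M(x) should be small (PNT ⟺ M(x) = o(x)).)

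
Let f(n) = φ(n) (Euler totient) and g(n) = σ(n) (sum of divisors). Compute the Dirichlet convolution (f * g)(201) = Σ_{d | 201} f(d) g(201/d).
(φ * σ)(201) = 804

Divisors of 201: [1, 3, 67, 201]. For each d | 201:
  d = 1: φ(1) · σ(201/1) = 1 · 272 = 272
  d = 3: φ(3) · σ(201/3) = 2 · 68 = 136
  d = 67: φ(67) · σ(201/67) = 66 · 4 = 264
  d = 201: φ(201) · σ(201/201) = 132 · 1 = 132
Summing: (φ * σ)(201) = 272 + 136 + 264 + 132 = 804.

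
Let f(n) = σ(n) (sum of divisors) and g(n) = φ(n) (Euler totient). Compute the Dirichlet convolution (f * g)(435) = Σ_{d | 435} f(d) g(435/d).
(σ * φ)(435) = 3480

Divisors of 435: [1, 3, 5, 15, 29, 87, 145, 435]. For each d | 435:
  d = 1: σ(1) · φ(435/1) = 1 · 224 = 224
  d = 3: σ(3) · φ(435/3) = 4 · 112 = 448
  d = 5: σ(5) · φ(435/5) = 6 · 56 = 336
  d = 15: σ(15) · φ(435/15) = 24 · 28 = 672
  d = 29: σ(29) · φ(435/29) = 30 · 8 = 240
  d = 87: σ(87) · φ(435/87) = 120 · 4 = 480
  d = 145: σ(145) · φ(435/145) = 180 · 2 = 360
  d = 435: σ(435) · φ(435/435) = 720 · 1 = 720
Summing: (σ * φ)(435) = 224 + 448 + 336 + 672 + 240 + 480 + 360 + 720 = 3480.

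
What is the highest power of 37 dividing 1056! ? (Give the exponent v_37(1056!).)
v_37(1056!) = 28

Legendre's formula: v_p(n!) = Σ_{k ≥ 1} ⌊n / p^k⌋. For p = 37, n = 1056, the terms are:
  ⌊1056/37^1⌋ = ⌊1056/37⌋ = 28
(the next term ⌊1056/37^2⌋ = 0, terminating the sum). Summing: v_37(1056!) = 28 = 28.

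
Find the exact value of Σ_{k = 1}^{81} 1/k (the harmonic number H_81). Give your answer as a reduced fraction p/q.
H_81 = 44031838385838021258243173365847173/8845597978580177157715301537899200

Direct summation: H_81 = 1 + 1/2 + ... + 1/81. The least common denominator is lcm(1, ..., 81) = 97301577764381948734868316916891200; over this denominator the numerator is 97301577764381948734868316916891200 + 48650788882190974367434158458445600 + 32433859254793982911622772305630400 + 24325394441095487183717079229222800 + 19460315552876389746973663383378240 + 16216929627396991455811386152815200 + 13900225394911706962124045273841600 + 12162697220547743591858539614611400 + 10811286418264660970540924101876800 + 9730157776438194873486831691689120 + 8845597978580177157715301537899200 + 8108464813698495727905693076407600 + 7484736751106303748836024378222400 + 6950112697455853481062022636920800 + 6486771850958796582324554461126080 + 6081348610273871795929269807305700 + 5723622221434232278521665700993600 + 5405643209132330485270462050938400 + 5121135671809576249203595627204800 + 4865078888219097436743415845844560 + 4633408464970568987374681757947200 + 4422798989290088578857650768949600 + 4230503381060084727602970300734400 + 4054232406849247863952846538203800 + 3892063110575277949394732676675648 + 3742368375553151874418012189111200 + 3603762139421553656846974700625600 + 3475056348727926740531011318460400 + 3355226819461446508098907479892800 + 3243385925479398291162277230563040 + 3138760573044578991447365061835200 + 3040674305136935897964634903652850 + 2948532659526725719238433845966400 + 2861811110717116139260832850496800 + 2780045078982341392424809054768320 + 2702821604566165242635231025469200 + 2629772372010322938780224781537600 + 2560567835904788124601797813602400 + 2494912250368767916278674792740800 + 2432539444109548718371707922922280 + 2373209213765413383777276022363200 + 2316704232485284493687340878973600 + 2262827389869347644996937602718400 + 2211399494645044289428825384474800 + 2162257283652932194108184820375360 + 2115251690530042363801485150367200 + 2070246335412381887975921636529600 + 2027116203424623931976423269101900 + 1985746484987386708874863610548800 + 1946031555287638974697366338337824 + 1907874073811410759507221900331200 + 1871184187776575937209006094555600 + 1835878825743055636506949375790400 + 1801881069710776828423487350312800 + 1769119595716035431543060307579840 + 1737528174363963370265505659230200 + 1707045223936525416401198542401600 + 1677613409730723254049453739946400 + 1649179284142066927709632490116800 + 1621692962739699145581138615281520 + 1595107832202982766145382244539200 + 1569380286522289495723682530917600 + 1544469488323522995791560585982400 + 1520337152568467948982317451826425 + 1496947350221260749767204875644480 + 1474266329763362859619216922983200 + 1452262354692267891565198759953600 + 1430905555358558069630416425248400 + 1410167793686694909200990100244800 + 1390022539491170696212404527384160 + 1370444757244816179364342491787200 + 1351410802283082621317615512734600 + 1332898325539478749792716670094400 + 1314886186005161469390112390768800 + 1297354370191759316464910892225216 + 1280283917952394062300898906801200 + 1263656854082882451102185933985600 + 1247456125184383958139337396370400 + 1231665541321290490314788821732800 + 1216269722054774359185853961461140 + 1201254046473851218948991566875200 = 484350222244218233840674907024318903, so H_81 = 484350222244218233840674907024318903/97301577764381948734868316916891200; reducing by gcd(484350222244218233840674907024318903, 97301577764381948734868316916891200) = 11 gives 44031838385838021258243173365847173/8845597978580177157715301537899200 ≈ 4.97782. (The PNT-adjacent estimate ln(81) + γ ≈ 4.97166 matches within O(1/n).)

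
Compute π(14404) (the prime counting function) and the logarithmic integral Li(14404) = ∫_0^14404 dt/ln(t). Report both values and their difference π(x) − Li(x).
π(14404) = 1687;  Li(14404) ≈ 1714.51;  π(x) − Li(x) ≈ -27.51.

Direct count of primes ≤ 14404 gives π(14404) = 1687. Numerical evaluation of the logarithmic integral gives Li(14404) ≈ 1714.51. The difference π(x) − Li(x) ≈ -27.51 is typically negative for small/moderate x (Li(x) overestimates), though Littlewood's theorem shows this sign changes infinitely often.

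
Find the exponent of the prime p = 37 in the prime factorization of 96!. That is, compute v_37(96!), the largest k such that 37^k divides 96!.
v_37(96!) = 2

Legendre's formula: v_p(n!) = Σ_{k ≥ 1} ⌊n / p^k⌋. For p = 37, n = 96, the terms are:
  ⌊96/37^1⌋ = ⌊96/37⌋ = 2
(the next term ⌊96/37^2⌋ = 0, terminating the sum). Summing: v_37(96!) = 2 = 2.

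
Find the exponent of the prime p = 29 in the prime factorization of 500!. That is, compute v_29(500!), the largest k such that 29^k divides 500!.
v_29(500!) = 17

Legendre's formula: v_p(n!) = Σ_{k ≥ 1} ⌊n / p^k⌋. For p = 29, n = 500, the terms are:
  ⌊500/29^1⌋ = ⌊500/29⌋ = 17
(the next term ⌊500/29^2⌋ = 0, terminating the sum). Summing: v_29(500!) = 17 = 17.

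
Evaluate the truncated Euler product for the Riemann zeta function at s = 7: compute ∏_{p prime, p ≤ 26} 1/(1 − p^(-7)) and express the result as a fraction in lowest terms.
∏ = 48232764637425582400715871008195503014129789903328125/47833390398549347808770198286798982719063238904795968

The primes p ≤ 26 are [2, 3, 5, 7, 11, 13, 17, 19, 23]. For each prime, (1 − 1/p^7)^(-1) = p^7 / (p^7 − 1). The product is (1 − 1/2^7)^(-1), (1 − 1/3^7)^(-1), (1 − 1/5^7)^(-1), (1 − 1/7^7)^(-1), (1 − 1/11^7)^(-1), (1 − 1/13^7)^(-1), (1 − 1/17^7)^(-1), (1 − 1/19^7)^(-1), (1 − 1/23^7)^(-1) = ∏ p^7 / (p^7 − 1) = 48232764637425582400715871008195503014129789903328125/47833390398549347808770198286798982719063238904795968.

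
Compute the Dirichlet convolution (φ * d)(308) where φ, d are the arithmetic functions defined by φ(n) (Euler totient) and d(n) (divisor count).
(φ * d)(308) = 672

Divisors of 308: [1, 2, 4, 7, 11, 14, 22, 28, 44, 77, 154, 308]. For each d | 308:
  d = 1: φ(1) · d(308/1) = 1 · 12 = 12
  d = 2: φ(2) · d(308/2) = 1 · 8 = 8
  d = 4: φ(4) · d(308/4) = 2 · 4 = 8
  d = 7: φ(7) · d(308/7) = 6 · 6 = 36
  d = 11: φ(11) · d(308/11) = 10 · 6 = 60
  d = 14: φ(14) · d(308/14) = 6 · 4 = 24
  d = 22: φ(22) · d(308/22) = 10 · 4 = 40
  d = 28: φ(28) · d(308/28) = 12 · 2 = 24
  d = 44: φ(44) · d(308/44) = 20 · 2 = 40
  d = 77: φ(77) · d(308/77) = 60 · 3 = 180
  d = 154: φ(154) · d(308/154) = 60 · 2 = 120
  d = 308: φ(308) · d(308/308) = 120 · 1 = 120
Summing: (φ * d)(308) = 12 + 8 + 8 + 36 + 60 + 24 + 40 + 24 + 40 + 180 + 120 + 120 = 672.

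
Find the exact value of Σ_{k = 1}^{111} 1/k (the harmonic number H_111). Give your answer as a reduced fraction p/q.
H_111 = 813811190043550229600356295599093692454010452277/153803387341307877636928566091115101174034840640

Direct summation: H_111 = 1 + 1/2 + ... + 1/111. The least common denominator is lcm(1, ..., 111) = 8459186303771933270031071135011330564571916235200; over this denominator the numerator is 8459186303771933270031071135011330564571916235200 + 4229593151885966635015535567505665282285958117600 + 2819728767923977756677023711670443521523972078400 + 2114796575942983317507767783752832641142979058800 + 1691837260754386654006214227002266112914383247040 + 1409864383961988878338511855835221760761986039200 + 1208455186253133324290153019287332937795988033600 + 1057398287971491658753883891876416320571489529400 + 939909589307992585559007903890147840507990692800 + 845918630377193327003107113501133056457191623520 + 769016936706539388184642830455575505870174203200 + 704932191980994439169255927917610880380993019600 + 650706638751687174617774702693179274197839710400 + 604227593126566662145076509643666468897994016800 + 563945753584795551335404742334088704304794415680 + 528699143985745829376941945938208160285744764700 + 497599194339525486472415949118313562621877425600 + 469954794653996292779503951945073920253995346400 + 445220331777470172106898480790070029714311380800 + 422959315188596663501553556750566528228595811760 + 402818395417711108096717673095777645931996011200 + 384508468353269694092321415227787752935087101600 + 367790708859649272610046571087449154981387662400 + 352466095990497219584627963958805440190496509800 + 338367452150877330801242845400453222582876649408 + 325353319375843587308887351346589637098919855200 + 313303196435997528519669301296715946835996897600 + 302113796563283331072538254821833234448997008400 + 291696079440411492070036935690045881536962628800 + 281972876792397775667702371167044352152397207840 + 272876977541030105484873262419720340792642459200 + 264349571992872914688470972969104080142872382350 + 256338978902179796061547610151858501956724734400 + 248799597169762743236207974559156781310938712800 + 241691037250626664858030603857466587559197606720 + 234977397326998146389751975972536960126997673200 + 228626656858700899190028949594900826069511249600 + 222610165888735086053449240395035014857155690400 + 216902212917229058205924900897726424732613236800 + 211479657594298331750776778375283264114297905880 + 206321617165169104147099295975886111331022347200 + 201409197708855554048358836547888822965998005600 + 196725262878417052791420258953751873594695726400 + 192254234176634847046160707613893876467543550800 + 187981917861598517111801580778029568101598138560 + 183895354429824636305023285543724577490693831200 + 179982687314296452553852577340666607756849281600 + 176233047995248609792313981979402720095248254900 + 172636455179019046327164717041047562542284004800 + 169183726075438665400621422700226611291438324704 + 165866398113175162157471983039437854207292475200 + 162676659687921793654443675673294818549459927600 + 159607288750413835283605115754930765369281438400 + 156651598217998764259834650648357973417998448800 + 153803387341307877636928566091115101174034840640 + 151056898281641665536269127410916617224498504200 + 148406777259156724035632826930023343238103793600 + 145848039720205746035018467845022940768481314400 + 143376039046981919831035103983242890924947732800 + 140986438396198887833851185583522176076198603920 + 138675185307736610984115920246087386304457643200 + 136438488770515052742436631209860170396321229600 + 134272798472570369365572557698592548643998670400 + 132174785996436457344235486484552040071436191175 + 130141327750337434923554940538635854839567942080 + 128169489451089898030773805075929250978362367200 + 126256511996596018955687628880766127829431585600 + 124399798584881371618103987279578390655469356400 + 122596902953216424203348857029149718327129220800 + 120845518625313332429015301928733293779598803360 + 119143469067210327746916494859314514993970651200 + 117488698663499073194875987986268480063498836600 + 115879264435231962603165358013853843350300222400 + 114313328429350449595014474797450413034755624800 + 112789150716959110267080948466817740860958883136 + 111305082944367543026724620197517507428577845200 + 109859562386648484026377547207939357981453457600 + 108451106458614529102962450448863212366306618400 + 107078307642682699620646470063434564108505268800 + 105739828797149165875388389187641632057148952940 + 104434398811999176173223100432238648945332299200 + 103160808582584552073549647987943055665511173600 + 101917907274360641807603266686883500777974894400 + 100704598854427777024179418273944411482999002800 + 99519838867905097294483189823662712524375485120 + 98362631439208526395710129476875936797347863200 + 97232026480137164023345645230015293845654209600 + 96127117088317423523080353806946938233771775400 + 95047037121032958090236754325970006343504676800 + 93990958930799258555900790389014784050799069280 + 92958091250241024945396386099025610599691387200 + 91947677214912318152511642771862288745346915600 + 90958992513676701828291087473240113597547486400 + 89991343657148226276926288670333303878424640800 + 89044066355494034421379696158014005942862276160 + 88116523997624304896156990989701360047624127450 + 87208106224452920309598671494962170768782641600 + 86318227589509523163582358520523781271142002400 + 85446326300726598687182536717286167318908244800 + 84591863037719332700310711350113305645719162352 + 83754319839326071980505654802092381827444715200 + 82933199056587581078735991519718927103646237600 + 82128022366717798738165739174867287034678798400 + 81338329843960896827221837836647409274729963800 + 80563679083542221619343534619155529186399202240 + 79803644375206917641802557877465382684640719200 + 79057815923102180093748328364591874435251553600 + 78325799108999382129917325324178986708999224400 + 77607213796072782293863037935883766647448772800 + 76901693670653938818464283045557550587017420320 + 76208885619566966396676316531633608689837083200 = 44759615452395262628019596257950153084970574875235, so H_111 = 44759615452395262628019596257950153084970574875235/8459186303771933270031071135011330564571916235200; reducing by gcd(44759615452395262628019596257950153084970574875235, 8459186303771933270031071135011330564571916235200) = 55 gives 813811190043550229600356295599093692454010452277/153803387341307877636928566091115101174034840640 ≈ 5.29124. (The PNT-adjacent estimate ln(111) + γ ≈ 5.28675 matches within O(1/n).)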